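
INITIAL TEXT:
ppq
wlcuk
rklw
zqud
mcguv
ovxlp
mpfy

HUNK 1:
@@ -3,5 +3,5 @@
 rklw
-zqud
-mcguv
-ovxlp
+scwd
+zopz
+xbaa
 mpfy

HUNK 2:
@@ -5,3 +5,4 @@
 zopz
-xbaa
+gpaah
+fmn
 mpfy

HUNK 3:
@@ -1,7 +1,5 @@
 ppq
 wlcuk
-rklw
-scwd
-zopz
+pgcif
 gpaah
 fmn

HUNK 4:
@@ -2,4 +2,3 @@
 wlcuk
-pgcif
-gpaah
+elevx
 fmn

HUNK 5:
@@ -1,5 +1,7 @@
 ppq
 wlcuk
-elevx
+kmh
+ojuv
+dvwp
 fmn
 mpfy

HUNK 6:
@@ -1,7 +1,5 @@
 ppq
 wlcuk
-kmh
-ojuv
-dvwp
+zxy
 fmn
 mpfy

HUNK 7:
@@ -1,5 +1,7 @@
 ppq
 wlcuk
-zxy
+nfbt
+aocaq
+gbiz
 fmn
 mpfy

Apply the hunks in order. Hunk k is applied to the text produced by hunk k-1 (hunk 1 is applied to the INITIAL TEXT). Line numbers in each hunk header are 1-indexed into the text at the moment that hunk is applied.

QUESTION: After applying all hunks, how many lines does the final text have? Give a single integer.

Answer: 7

Derivation:
Hunk 1: at line 3 remove [zqud,mcguv,ovxlp] add [scwd,zopz,xbaa] -> 7 lines: ppq wlcuk rklw scwd zopz xbaa mpfy
Hunk 2: at line 5 remove [xbaa] add [gpaah,fmn] -> 8 lines: ppq wlcuk rklw scwd zopz gpaah fmn mpfy
Hunk 3: at line 1 remove [rklw,scwd,zopz] add [pgcif] -> 6 lines: ppq wlcuk pgcif gpaah fmn mpfy
Hunk 4: at line 2 remove [pgcif,gpaah] add [elevx] -> 5 lines: ppq wlcuk elevx fmn mpfy
Hunk 5: at line 1 remove [elevx] add [kmh,ojuv,dvwp] -> 7 lines: ppq wlcuk kmh ojuv dvwp fmn mpfy
Hunk 6: at line 1 remove [kmh,ojuv,dvwp] add [zxy] -> 5 lines: ppq wlcuk zxy fmn mpfy
Hunk 7: at line 1 remove [zxy] add [nfbt,aocaq,gbiz] -> 7 lines: ppq wlcuk nfbt aocaq gbiz fmn mpfy
Final line count: 7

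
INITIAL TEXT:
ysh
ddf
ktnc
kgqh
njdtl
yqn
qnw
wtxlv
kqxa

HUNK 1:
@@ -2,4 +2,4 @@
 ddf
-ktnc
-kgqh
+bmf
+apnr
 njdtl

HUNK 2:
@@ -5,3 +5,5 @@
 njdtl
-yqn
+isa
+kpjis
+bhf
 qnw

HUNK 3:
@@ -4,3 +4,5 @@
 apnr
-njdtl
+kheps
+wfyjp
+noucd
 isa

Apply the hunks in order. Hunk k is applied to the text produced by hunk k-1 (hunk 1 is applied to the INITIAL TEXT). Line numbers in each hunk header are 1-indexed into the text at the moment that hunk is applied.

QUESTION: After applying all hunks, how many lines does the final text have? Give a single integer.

Hunk 1: at line 2 remove [ktnc,kgqh] add [bmf,apnr] -> 9 lines: ysh ddf bmf apnr njdtl yqn qnw wtxlv kqxa
Hunk 2: at line 5 remove [yqn] add [isa,kpjis,bhf] -> 11 lines: ysh ddf bmf apnr njdtl isa kpjis bhf qnw wtxlv kqxa
Hunk 3: at line 4 remove [njdtl] add [kheps,wfyjp,noucd] -> 13 lines: ysh ddf bmf apnr kheps wfyjp noucd isa kpjis bhf qnw wtxlv kqxa
Final line count: 13

Answer: 13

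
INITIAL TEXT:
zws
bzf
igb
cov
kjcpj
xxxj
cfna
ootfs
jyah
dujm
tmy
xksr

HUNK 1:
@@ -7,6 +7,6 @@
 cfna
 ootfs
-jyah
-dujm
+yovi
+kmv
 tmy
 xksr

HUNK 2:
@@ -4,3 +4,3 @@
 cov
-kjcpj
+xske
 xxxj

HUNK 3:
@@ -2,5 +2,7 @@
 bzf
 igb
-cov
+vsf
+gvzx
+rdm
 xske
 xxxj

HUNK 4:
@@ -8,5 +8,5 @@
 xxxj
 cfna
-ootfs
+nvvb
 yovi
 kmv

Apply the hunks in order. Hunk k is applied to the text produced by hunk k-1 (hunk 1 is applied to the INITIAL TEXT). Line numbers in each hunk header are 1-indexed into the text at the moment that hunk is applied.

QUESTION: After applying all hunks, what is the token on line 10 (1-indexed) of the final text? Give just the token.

Hunk 1: at line 7 remove [jyah,dujm] add [yovi,kmv] -> 12 lines: zws bzf igb cov kjcpj xxxj cfna ootfs yovi kmv tmy xksr
Hunk 2: at line 4 remove [kjcpj] add [xske] -> 12 lines: zws bzf igb cov xske xxxj cfna ootfs yovi kmv tmy xksr
Hunk 3: at line 2 remove [cov] add [vsf,gvzx,rdm] -> 14 lines: zws bzf igb vsf gvzx rdm xske xxxj cfna ootfs yovi kmv tmy xksr
Hunk 4: at line 8 remove [ootfs] add [nvvb] -> 14 lines: zws bzf igb vsf gvzx rdm xske xxxj cfna nvvb yovi kmv tmy xksr
Final line 10: nvvb

Answer: nvvb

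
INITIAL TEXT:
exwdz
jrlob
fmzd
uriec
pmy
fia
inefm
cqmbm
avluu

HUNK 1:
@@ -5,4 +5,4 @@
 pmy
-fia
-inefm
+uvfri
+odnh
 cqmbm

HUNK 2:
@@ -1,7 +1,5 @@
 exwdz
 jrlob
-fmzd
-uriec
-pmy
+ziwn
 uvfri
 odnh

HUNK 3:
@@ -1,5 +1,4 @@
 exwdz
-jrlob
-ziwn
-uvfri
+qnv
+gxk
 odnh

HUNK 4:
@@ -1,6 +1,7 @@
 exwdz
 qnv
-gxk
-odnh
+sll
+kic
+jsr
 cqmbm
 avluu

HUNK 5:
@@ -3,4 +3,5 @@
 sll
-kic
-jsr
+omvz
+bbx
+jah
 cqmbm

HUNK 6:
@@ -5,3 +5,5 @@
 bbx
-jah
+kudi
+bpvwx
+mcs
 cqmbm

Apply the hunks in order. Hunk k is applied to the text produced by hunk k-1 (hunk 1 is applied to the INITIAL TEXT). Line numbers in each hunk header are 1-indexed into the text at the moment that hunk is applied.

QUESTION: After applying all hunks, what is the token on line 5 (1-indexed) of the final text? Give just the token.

Hunk 1: at line 5 remove [fia,inefm] add [uvfri,odnh] -> 9 lines: exwdz jrlob fmzd uriec pmy uvfri odnh cqmbm avluu
Hunk 2: at line 1 remove [fmzd,uriec,pmy] add [ziwn] -> 7 lines: exwdz jrlob ziwn uvfri odnh cqmbm avluu
Hunk 3: at line 1 remove [jrlob,ziwn,uvfri] add [qnv,gxk] -> 6 lines: exwdz qnv gxk odnh cqmbm avluu
Hunk 4: at line 1 remove [gxk,odnh] add [sll,kic,jsr] -> 7 lines: exwdz qnv sll kic jsr cqmbm avluu
Hunk 5: at line 3 remove [kic,jsr] add [omvz,bbx,jah] -> 8 lines: exwdz qnv sll omvz bbx jah cqmbm avluu
Hunk 6: at line 5 remove [jah] add [kudi,bpvwx,mcs] -> 10 lines: exwdz qnv sll omvz bbx kudi bpvwx mcs cqmbm avluu
Final line 5: bbx

Answer: bbx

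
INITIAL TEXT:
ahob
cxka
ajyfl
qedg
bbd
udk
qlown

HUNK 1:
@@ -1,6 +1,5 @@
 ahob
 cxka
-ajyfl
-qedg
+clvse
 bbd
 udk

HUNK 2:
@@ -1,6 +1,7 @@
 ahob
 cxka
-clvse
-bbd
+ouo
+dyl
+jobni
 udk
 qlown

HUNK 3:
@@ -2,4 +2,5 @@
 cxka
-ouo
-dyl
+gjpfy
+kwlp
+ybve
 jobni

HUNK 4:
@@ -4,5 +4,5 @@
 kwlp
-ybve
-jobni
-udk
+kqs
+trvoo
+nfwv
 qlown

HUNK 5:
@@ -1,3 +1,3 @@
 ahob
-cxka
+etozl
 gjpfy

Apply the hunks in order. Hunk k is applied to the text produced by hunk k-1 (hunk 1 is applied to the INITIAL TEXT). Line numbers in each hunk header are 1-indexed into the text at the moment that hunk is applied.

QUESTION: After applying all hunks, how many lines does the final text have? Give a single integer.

Hunk 1: at line 1 remove [ajyfl,qedg] add [clvse] -> 6 lines: ahob cxka clvse bbd udk qlown
Hunk 2: at line 1 remove [clvse,bbd] add [ouo,dyl,jobni] -> 7 lines: ahob cxka ouo dyl jobni udk qlown
Hunk 3: at line 2 remove [ouo,dyl] add [gjpfy,kwlp,ybve] -> 8 lines: ahob cxka gjpfy kwlp ybve jobni udk qlown
Hunk 4: at line 4 remove [ybve,jobni,udk] add [kqs,trvoo,nfwv] -> 8 lines: ahob cxka gjpfy kwlp kqs trvoo nfwv qlown
Hunk 5: at line 1 remove [cxka] add [etozl] -> 8 lines: ahob etozl gjpfy kwlp kqs trvoo nfwv qlown
Final line count: 8

Answer: 8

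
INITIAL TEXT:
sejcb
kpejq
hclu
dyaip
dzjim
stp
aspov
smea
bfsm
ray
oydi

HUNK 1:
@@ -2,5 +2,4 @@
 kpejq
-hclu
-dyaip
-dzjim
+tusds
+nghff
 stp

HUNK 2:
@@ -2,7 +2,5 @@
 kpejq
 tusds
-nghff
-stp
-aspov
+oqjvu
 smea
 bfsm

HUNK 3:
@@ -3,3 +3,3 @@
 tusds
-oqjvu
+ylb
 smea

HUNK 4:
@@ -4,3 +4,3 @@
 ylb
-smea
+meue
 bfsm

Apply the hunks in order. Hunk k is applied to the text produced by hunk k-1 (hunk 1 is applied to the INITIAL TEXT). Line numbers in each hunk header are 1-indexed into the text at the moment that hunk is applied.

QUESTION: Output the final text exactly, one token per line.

Answer: sejcb
kpejq
tusds
ylb
meue
bfsm
ray
oydi

Derivation:
Hunk 1: at line 2 remove [hclu,dyaip,dzjim] add [tusds,nghff] -> 10 lines: sejcb kpejq tusds nghff stp aspov smea bfsm ray oydi
Hunk 2: at line 2 remove [nghff,stp,aspov] add [oqjvu] -> 8 lines: sejcb kpejq tusds oqjvu smea bfsm ray oydi
Hunk 3: at line 3 remove [oqjvu] add [ylb] -> 8 lines: sejcb kpejq tusds ylb smea bfsm ray oydi
Hunk 4: at line 4 remove [smea] add [meue] -> 8 lines: sejcb kpejq tusds ylb meue bfsm ray oydi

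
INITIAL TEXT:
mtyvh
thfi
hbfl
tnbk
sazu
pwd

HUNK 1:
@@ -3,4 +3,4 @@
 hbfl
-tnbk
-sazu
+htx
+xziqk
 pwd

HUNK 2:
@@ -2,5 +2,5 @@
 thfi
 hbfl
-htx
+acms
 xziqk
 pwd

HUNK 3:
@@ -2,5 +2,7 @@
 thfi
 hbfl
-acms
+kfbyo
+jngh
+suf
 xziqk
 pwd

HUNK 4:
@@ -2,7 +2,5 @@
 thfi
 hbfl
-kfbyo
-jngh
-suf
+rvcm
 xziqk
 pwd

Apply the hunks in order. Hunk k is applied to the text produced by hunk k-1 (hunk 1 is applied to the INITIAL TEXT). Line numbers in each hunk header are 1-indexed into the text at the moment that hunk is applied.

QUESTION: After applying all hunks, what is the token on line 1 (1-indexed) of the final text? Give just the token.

Answer: mtyvh

Derivation:
Hunk 1: at line 3 remove [tnbk,sazu] add [htx,xziqk] -> 6 lines: mtyvh thfi hbfl htx xziqk pwd
Hunk 2: at line 2 remove [htx] add [acms] -> 6 lines: mtyvh thfi hbfl acms xziqk pwd
Hunk 3: at line 2 remove [acms] add [kfbyo,jngh,suf] -> 8 lines: mtyvh thfi hbfl kfbyo jngh suf xziqk pwd
Hunk 4: at line 2 remove [kfbyo,jngh,suf] add [rvcm] -> 6 lines: mtyvh thfi hbfl rvcm xziqk pwd
Final line 1: mtyvh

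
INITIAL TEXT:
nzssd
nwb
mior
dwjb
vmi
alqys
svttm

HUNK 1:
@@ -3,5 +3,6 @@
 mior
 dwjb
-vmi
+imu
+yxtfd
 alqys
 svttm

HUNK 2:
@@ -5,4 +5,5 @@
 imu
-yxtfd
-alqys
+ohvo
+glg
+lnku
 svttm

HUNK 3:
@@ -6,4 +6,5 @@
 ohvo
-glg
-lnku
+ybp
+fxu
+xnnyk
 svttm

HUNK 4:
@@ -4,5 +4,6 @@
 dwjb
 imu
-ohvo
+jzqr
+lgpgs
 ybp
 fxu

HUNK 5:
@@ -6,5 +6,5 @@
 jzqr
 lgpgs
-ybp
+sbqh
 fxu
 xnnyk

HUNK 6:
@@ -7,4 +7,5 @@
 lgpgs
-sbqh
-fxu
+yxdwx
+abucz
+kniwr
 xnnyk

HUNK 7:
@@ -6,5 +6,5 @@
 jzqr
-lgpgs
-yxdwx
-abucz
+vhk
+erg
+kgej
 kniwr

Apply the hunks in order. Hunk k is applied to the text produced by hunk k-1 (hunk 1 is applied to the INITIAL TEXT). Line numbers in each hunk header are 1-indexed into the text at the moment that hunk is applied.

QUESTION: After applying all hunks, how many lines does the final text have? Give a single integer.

Answer: 12

Derivation:
Hunk 1: at line 3 remove [vmi] add [imu,yxtfd] -> 8 lines: nzssd nwb mior dwjb imu yxtfd alqys svttm
Hunk 2: at line 5 remove [yxtfd,alqys] add [ohvo,glg,lnku] -> 9 lines: nzssd nwb mior dwjb imu ohvo glg lnku svttm
Hunk 3: at line 6 remove [glg,lnku] add [ybp,fxu,xnnyk] -> 10 lines: nzssd nwb mior dwjb imu ohvo ybp fxu xnnyk svttm
Hunk 4: at line 4 remove [ohvo] add [jzqr,lgpgs] -> 11 lines: nzssd nwb mior dwjb imu jzqr lgpgs ybp fxu xnnyk svttm
Hunk 5: at line 6 remove [ybp] add [sbqh] -> 11 lines: nzssd nwb mior dwjb imu jzqr lgpgs sbqh fxu xnnyk svttm
Hunk 6: at line 7 remove [sbqh,fxu] add [yxdwx,abucz,kniwr] -> 12 lines: nzssd nwb mior dwjb imu jzqr lgpgs yxdwx abucz kniwr xnnyk svttm
Hunk 7: at line 6 remove [lgpgs,yxdwx,abucz] add [vhk,erg,kgej] -> 12 lines: nzssd nwb mior dwjb imu jzqr vhk erg kgej kniwr xnnyk svttm
Final line count: 12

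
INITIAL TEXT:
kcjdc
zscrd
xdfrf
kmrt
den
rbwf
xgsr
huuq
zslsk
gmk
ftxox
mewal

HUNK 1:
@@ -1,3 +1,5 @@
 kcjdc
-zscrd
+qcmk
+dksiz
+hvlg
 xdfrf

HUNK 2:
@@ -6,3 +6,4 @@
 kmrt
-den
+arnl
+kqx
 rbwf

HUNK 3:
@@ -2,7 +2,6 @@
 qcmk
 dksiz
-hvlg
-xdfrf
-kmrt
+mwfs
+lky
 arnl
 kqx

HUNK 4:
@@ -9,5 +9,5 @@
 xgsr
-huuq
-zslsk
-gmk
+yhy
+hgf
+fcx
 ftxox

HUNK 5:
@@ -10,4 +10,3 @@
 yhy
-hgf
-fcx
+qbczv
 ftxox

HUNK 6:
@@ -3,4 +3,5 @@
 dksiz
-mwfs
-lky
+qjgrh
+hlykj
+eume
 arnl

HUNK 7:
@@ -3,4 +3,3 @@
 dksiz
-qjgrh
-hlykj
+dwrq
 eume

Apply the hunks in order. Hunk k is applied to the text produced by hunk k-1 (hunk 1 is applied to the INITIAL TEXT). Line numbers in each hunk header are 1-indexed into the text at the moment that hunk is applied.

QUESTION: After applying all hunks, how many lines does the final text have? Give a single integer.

Answer: 13

Derivation:
Hunk 1: at line 1 remove [zscrd] add [qcmk,dksiz,hvlg] -> 14 lines: kcjdc qcmk dksiz hvlg xdfrf kmrt den rbwf xgsr huuq zslsk gmk ftxox mewal
Hunk 2: at line 6 remove [den] add [arnl,kqx] -> 15 lines: kcjdc qcmk dksiz hvlg xdfrf kmrt arnl kqx rbwf xgsr huuq zslsk gmk ftxox mewal
Hunk 3: at line 2 remove [hvlg,xdfrf,kmrt] add [mwfs,lky] -> 14 lines: kcjdc qcmk dksiz mwfs lky arnl kqx rbwf xgsr huuq zslsk gmk ftxox mewal
Hunk 4: at line 9 remove [huuq,zslsk,gmk] add [yhy,hgf,fcx] -> 14 lines: kcjdc qcmk dksiz mwfs lky arnl kqx rbwf xgsr yhy hgf fcx ftxox mewal
Hunk 5: at line 10 remove [hgf,fcx] add [qbczv] -> 13 lines: kcjdc qcmk dksiz mwfs lky arnl kqx rbwf xgsr yhy qbczv ftxox mewal
Hunk 6: at line 3 remove [mwfs,lky] add [qjgrh,hlykj,eume] -> 14 lines: kcjdc qcmk dksiz qjgrh hlykj eume arnl kqx rbwf xgsr yhy qbczv ftxox mewal
Hunk 7: at line 3 remove [qjgrh,hlykj] add [dwrq] -> 13 lines: kcjdc qcmk dksiz dwrq eume arnl kqx rbwf xgsr yhy qbczv ftxox mewal
Final line count: 13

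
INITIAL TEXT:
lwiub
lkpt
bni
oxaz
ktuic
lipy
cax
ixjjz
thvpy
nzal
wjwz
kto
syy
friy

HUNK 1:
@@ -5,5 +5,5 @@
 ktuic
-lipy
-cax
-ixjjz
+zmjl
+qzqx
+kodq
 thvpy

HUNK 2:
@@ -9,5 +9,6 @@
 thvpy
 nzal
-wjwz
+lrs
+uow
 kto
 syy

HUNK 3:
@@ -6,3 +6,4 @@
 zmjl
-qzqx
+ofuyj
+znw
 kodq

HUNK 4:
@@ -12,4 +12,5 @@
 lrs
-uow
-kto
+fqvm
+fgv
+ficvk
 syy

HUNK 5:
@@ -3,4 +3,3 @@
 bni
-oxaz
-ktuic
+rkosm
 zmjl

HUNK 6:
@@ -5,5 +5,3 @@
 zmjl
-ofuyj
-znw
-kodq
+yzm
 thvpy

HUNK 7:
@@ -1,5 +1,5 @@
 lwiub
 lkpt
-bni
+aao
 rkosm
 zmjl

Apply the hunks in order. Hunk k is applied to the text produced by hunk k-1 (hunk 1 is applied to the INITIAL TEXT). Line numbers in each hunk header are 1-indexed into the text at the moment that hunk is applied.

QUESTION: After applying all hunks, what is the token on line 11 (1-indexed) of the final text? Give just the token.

Hunk 1: at line 5 remove [lipy,cax,ixjjz] add [zmjl,qzqx,kodq] -> 14 lines: lwiub lkpt bni oxaz ktuic zmjl qzqx kodq thvpy nzal wjwz kto syy friy
Hunk 2: at line 9 remove [wjwz] add [lrs,uow] -> 15 lines: lwiub lkpt bni oxaz ktuic zmjl qzqx kodq thvpy nzal lrs uow kto syy friy
Hunk 3: at line 6 remove [qzqx] add [ofuyj,znw] -> 16 lines: lwiub lkpt bni oxaz ktuic zmjl ofuyj znw kodq thvpy nzal lrs uow kto syy friy
Hunk 4: at line 12 remove [uow,kto] add [fqvm,fgv,ficvk] -> 17 lines: lwiub lkpt bni oxaz ktuic zmjl ofuyj znw kodq thvpy nzal lrs fqvm fgv ficvk syy friy
Hunk 5: at line 3 remove [oxaz,ktuic] add [rkosm] -> 16 lines: lwiub lkpt bni rkosm zmjl ofuyj znw kodq thvpy nzal lrs fqvm fgv ficvk syy friy
Hunk 6: at line 5 remove [ofuyj,znw,kodq] add [yzm] -> 14 lines: lwiub lkpt bni rkosm zmjl yzm thvpy nzal lrs fqvm fgv ficvk syy friy
Hunk 7: at line 1 remove [bni] add [aao] -> 14 lines: lwiub lkpt aao rkosm zmjl yzm thvpy nzal lrs fqvm fgv ficvk syy friy
Final line 11: fgv

Answer: fgv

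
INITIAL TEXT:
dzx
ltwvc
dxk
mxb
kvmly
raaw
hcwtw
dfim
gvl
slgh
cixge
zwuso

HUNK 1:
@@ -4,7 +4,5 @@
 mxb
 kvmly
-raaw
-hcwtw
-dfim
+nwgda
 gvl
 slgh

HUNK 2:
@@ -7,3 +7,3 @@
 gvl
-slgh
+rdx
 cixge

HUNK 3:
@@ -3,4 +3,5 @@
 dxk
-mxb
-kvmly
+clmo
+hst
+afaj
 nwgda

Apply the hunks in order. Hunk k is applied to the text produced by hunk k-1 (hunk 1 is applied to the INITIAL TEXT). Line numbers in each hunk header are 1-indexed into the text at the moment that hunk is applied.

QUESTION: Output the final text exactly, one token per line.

Answer: dzx
ltwvc
dxk
clmo
hst
afaj
nwgda
gvl
rdx
cixge
zwuso

Derivation:
Hunk 1: at line 4 remove [raaw,hcwtw,dfim] add [nwgda] -> 10 lines: dzx ltwvc dxk mxb kvmly nwgda gvl slgh cixge zwuso
Hunk 2: at line 7 remove [slgh] add [rdx] -> 10 lines: dzx ltwvc dxk mxb kvmly nwgda gvl rdx cixge zwuso
Hunk 3: at line 3 remove [mxb,kvmly] add [clmo,hst,afaj] -> 11 lines: dzx ltwvc dxk clmo hst afaj nwgda gvl rdx cixge zwuso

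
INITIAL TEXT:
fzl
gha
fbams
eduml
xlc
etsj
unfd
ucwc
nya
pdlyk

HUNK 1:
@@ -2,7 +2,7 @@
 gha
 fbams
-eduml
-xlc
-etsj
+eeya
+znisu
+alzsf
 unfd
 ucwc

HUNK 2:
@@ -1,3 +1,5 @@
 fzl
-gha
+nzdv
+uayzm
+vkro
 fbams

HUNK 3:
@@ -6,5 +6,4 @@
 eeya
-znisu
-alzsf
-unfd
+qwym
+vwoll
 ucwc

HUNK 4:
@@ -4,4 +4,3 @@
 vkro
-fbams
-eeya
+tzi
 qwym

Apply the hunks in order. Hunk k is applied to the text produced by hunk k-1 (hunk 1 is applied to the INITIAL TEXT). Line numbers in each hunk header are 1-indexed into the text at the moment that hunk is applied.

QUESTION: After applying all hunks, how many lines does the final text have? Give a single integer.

Answer: 10

Derivation:
Hunk 1: at line 2 remove [eduml,xlc,etsj] add [eeya,znisu,alzsf] -> 10 lines: fzl gha fbams eeya znisu alzsf unfd ucwc nya pdlyk
Hunk 2: at line 1 remove [gha] add [nzdv,uayzm,vkro] -> 12 lines: fzl nzdv uayzm vkro fbams eeya znisu alzsf unfd ucwc nya pdlyk
Hunk 3: at line 6 remove [znisu,alzsf,unfd] add [qwym,vwoll] -> 11 lines: fzl nzdv uayzm vkro fbams eeya qwym vwoll ucwc nya pdlyk
Hunk 4: at line 4 remove [fbams,eeya] add [tzi] -> 10 lines: fzl nzdv uayzm vkro tzi qwym vwoll ucwc nya pdlyk
Final line count: 10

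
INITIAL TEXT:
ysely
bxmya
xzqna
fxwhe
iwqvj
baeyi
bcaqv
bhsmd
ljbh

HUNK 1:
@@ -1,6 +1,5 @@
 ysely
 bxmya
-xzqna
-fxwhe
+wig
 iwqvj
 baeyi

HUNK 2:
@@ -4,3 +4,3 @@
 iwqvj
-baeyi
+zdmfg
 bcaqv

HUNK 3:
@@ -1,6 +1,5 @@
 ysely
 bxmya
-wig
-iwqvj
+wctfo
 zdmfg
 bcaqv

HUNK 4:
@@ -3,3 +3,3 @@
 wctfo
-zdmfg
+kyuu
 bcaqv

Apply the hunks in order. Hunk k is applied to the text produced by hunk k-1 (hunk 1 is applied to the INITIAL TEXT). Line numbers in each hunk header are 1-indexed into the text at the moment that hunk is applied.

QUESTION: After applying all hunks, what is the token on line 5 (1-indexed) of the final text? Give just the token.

Answer: bcaqv

Derivation:
Hunk 1: at line 1 remove [xzqna,fxwhe] add [wig] -> 8 lines: ysely bxmya wig iwqvj baeyi bcaqv bhsmd ljbh
Hunk 2: at line 4 remove [baeyi] add [zdmfg] -> 8 lines: ysely bxmya wig iwqvj zdmfg bcaqv bhsmd ljbh
Hunk 3: at line 1 remove [wig,iwqvj] add [wctfo] -> 7 lines: ysely bxmya wctfo zdmfg bcaqv bhsmd ljbh
Hunk 4: at line 3 remove [zdmfg] add [kyuu] -> 7 lines: ysely bxmya wctfo kyuu bcaqv bhsmd ljbh
Final line 5: bcaqv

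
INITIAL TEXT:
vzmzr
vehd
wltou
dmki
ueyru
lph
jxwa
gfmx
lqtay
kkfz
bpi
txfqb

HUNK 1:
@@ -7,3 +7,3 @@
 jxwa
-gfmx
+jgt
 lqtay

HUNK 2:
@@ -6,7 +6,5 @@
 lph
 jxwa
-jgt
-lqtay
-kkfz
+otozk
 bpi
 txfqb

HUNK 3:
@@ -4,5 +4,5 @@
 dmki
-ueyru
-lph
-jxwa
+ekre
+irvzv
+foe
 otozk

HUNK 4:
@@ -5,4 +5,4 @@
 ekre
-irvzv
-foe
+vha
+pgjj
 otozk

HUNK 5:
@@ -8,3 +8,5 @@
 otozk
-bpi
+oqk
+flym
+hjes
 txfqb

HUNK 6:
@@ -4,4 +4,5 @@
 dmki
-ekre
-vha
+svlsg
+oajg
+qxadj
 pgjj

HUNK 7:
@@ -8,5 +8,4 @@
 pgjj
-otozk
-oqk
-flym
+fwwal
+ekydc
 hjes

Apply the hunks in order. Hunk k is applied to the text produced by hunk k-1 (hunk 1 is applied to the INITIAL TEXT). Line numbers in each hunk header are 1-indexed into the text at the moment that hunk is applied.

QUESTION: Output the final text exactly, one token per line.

Hunk 1: at line 7 remove [gfmx] add [jgt] -> 12 lines: vzmzr vehd wltou dmki ueyru lph jxwa jgt lqtay kkfz bpi txfqb
Hunk 2: at line 6 remove [jgt,lqtay,kkfz] add [otozk] -> 10 lines: vzmzr vehd wltou dmki ueyru lph jxwa otozk bpi txfqb
Hunk 3: at line 4 remove [ueyru,lph,jxwa] add [ekre,irvzv,foe] -> 10 lines: vzmzr vehd wltou dmki ekre irvzv foe otozk bpi txfqb
Hunk 4: at line 5 remove [irvzv,foe] add [vha,pgjj] -> 10 lines: vzmzr vehd wltou dmki ekre vha pgjj otozk bpi txfqb
Hunk 5: at line 8 remove [bpi] add [oqk,flym,hjes] -> 12 lines: vzmzr vehd wltou dmki ekre vha pgjj otozk oqk flym hjes txfqb
Hunk 6: at line 4 remove [ekre,vha] add [svlsg,oajg,qxadj] -> 13 lines: vzmzr vehd wltou dmki svlsg oajg qxadj pgjj otozk oqk flym hjes txfqb
Hunk 7: at line 8 remove [otozk,oqk,flym] add [fwwal,ekydc] -> 12 lines: vzmzr vehd wltou dmki svlsg oajg qxadj pgjj fwwal ekydc hjes txfqb

Answer: vzmzr
vehd
wltou
dmki
svlsg
oajg
qxadj
pgjj
fwwal
ekydc
hjes
txfqb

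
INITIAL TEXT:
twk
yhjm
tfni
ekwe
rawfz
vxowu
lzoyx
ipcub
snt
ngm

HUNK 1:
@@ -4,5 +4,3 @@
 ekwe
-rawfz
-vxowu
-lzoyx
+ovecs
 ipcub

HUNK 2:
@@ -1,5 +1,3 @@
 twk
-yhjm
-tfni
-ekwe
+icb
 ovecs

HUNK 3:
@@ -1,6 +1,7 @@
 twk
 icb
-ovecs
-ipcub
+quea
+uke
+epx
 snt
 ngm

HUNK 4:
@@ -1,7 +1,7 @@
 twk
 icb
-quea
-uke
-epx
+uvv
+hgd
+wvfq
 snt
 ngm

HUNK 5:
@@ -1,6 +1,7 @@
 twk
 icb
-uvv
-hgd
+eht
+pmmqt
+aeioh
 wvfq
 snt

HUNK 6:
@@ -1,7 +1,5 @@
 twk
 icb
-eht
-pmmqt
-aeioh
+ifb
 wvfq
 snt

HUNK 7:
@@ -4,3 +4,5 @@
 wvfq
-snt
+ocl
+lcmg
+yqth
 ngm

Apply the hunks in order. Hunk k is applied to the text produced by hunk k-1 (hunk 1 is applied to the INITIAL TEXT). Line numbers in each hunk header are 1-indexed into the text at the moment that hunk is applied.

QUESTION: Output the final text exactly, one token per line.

Hunk 1: at line 4 remove [rawfz,vxowu,lzoyx] add [ovecs] -> 8 lines: twk yhjm tfni ekwe ovecs ipcub snt ngm
Hunk 2: at line 1 remove [yhjm,tfni,ekwe] add [icb] -> 6 lines: twk icb ovecs ipcub snt ngm
Hunk 3: at line 1 remove [ovecs,ipcub] add [quea,uke,epx] -> 7 lines: twk icb quea uke epx snt ngm
Hunk 4: at line 1 remove [quea,uke,epx] add [uvv,hgd,wvfq] -> 7 lines: twk icb uvv hgd wvfq snt ngm
Hunk 5: at line 1 remove [uvv,hgd] add [eht,pmmqt,aeioh] -> 8 lines: twk icb eht pmmqt aeioh wvfq snt ngm
Hunk 6: at line 1 remove [eht,pmmqt,aeioh] add [ifb] -> 6 lines: twk icb ifb wvfq snt ngm
Hunk 7: at line 4 remove [snt] add [ocl,lcmg,yqth] -> 8 lines: twk icb ifb wvfq ocl lcmg yqth ngm

Answer: twk
icb
ifb
wvfq
ocl
lcmg
yqth
ngm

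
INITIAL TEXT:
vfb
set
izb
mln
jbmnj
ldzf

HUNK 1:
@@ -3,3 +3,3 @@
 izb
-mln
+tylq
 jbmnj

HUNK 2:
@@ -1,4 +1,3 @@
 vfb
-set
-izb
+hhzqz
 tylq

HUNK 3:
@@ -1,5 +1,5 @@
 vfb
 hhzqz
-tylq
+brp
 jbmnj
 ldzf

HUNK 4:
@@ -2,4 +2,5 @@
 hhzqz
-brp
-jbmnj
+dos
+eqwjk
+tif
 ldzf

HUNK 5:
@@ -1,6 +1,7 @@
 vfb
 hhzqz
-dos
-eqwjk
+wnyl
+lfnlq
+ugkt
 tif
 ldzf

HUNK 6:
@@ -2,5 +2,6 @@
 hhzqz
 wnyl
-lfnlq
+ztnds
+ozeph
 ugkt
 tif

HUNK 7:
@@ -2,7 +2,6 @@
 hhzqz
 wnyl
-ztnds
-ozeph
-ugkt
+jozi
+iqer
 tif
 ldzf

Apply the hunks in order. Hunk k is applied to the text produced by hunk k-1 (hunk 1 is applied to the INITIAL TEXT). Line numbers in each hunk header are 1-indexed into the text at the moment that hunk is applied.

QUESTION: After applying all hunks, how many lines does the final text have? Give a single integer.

Answer: 7

Derivation:
Hunk 1: at line 3 remove [mln] add [tylq] -> 6 lines: vfb set izb tylq jbmnj ldzf
Hunk 2: at line 1 remove [set,izb] add [hhzqz] -> 5 lines: vfb hhzqz tylq jbmnj ldzf
Hunk 3: at line 1 remove [tylq] add [brp] -> 5 lines: vfb hhzqz brp jbmnj ldzf
Hunk 4: at line 2 remove [brp,jbmnj] add [dos,eqwjk,tif] -> 6 lines: vfb hhzqz dos eqwjk tif ldzf
Hunk 5: at line 1 remove [dos,eqwjk] add [wnyl,lfnlq,ugkt] -> 7 lines: vfb hhzqz wnyl lfnlq ugkt tif ldzf
Hunk 6: at line 2 remove [lfnlq] add [ztnds,ozeph] -> 8 lines: vfb hhzqz wnyl ztnds ozeph ugkt tif ldzf
Hunk 7: at line 2 remove [ztnds,ozeph,ugkt] add [jozi,iqer] -> 7 lines: vfb hhzqz wnyl jozi iqer tif ldzf
Final line count: 7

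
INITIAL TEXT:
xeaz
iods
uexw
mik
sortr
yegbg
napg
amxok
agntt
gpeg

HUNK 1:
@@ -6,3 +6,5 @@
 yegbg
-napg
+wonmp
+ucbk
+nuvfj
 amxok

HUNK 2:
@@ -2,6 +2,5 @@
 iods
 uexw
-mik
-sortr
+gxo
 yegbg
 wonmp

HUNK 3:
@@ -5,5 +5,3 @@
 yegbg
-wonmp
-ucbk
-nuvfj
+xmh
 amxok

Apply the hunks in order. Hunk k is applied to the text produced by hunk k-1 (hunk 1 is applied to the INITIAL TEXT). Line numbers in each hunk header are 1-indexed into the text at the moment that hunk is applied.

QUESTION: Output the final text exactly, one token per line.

Answer: xeaz
iods
uexw
gxo
yegbg
xmh
amxok
agntt
gpeg

Derivation:
Hunk 1: at line 6 remove [napg] add [wonmp,ucbk,nuvfj] -> 12 lines: xeaz iods uexw mik sortr yegbg wonmp ucbk nuvfj amxok agntt gpeg
Hunk 2: at line 2 remove [mik,sortr] add [gxo] -> 11 lines: xeaz iods uexw gxo yegbg wonmp ucbk nuvfj amxok agntt gpeg
Hunk 3: at line 5 remove [wonmp,ucbk,nuvfj] add [xmh] -> 9 lines: xeaz iods uexw gxo yegbg xmh amxok agntt gpeg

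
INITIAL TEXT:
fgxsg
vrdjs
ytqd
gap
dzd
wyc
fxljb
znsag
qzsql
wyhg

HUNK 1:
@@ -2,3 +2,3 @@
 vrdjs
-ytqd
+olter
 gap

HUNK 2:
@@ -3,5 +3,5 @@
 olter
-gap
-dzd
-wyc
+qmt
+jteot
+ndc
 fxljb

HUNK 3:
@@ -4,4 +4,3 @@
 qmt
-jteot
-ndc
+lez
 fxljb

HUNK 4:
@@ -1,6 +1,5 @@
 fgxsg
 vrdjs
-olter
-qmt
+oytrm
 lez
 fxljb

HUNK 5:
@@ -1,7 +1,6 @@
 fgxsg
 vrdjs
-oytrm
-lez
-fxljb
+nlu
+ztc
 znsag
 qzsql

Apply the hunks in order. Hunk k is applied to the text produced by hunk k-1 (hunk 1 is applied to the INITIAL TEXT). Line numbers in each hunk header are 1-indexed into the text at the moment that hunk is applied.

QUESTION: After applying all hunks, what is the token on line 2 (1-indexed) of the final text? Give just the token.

Answer: vrdjs

Derivation:
Hunk 1: at line 2 remove [ytqd] add [olter] -> 10 lines: fgxsg vrdjs olter gap dzd wyc fxljb znsag qzsql wyhg
Hunk 2: at line 3 remove [gap,dzd,wyc] add [qmt,jteot,ndc] -> 10 lines: fgxsg vrdjs olter qmt jteot ndc fxljb znsag qzsql wyhg
Hunk 3: at line 4 remove [jteot,ndc] add [lez] -> 9 lines: fgxsg vrdjs olter qmt lez fxljb znsag qzsql wyhg
Hunk 4: at line 1 remove [olter,qmt] add [oytrm] -> 8 lines: fgxsg vrdjs oytrm lez fxljb znsag qzsql wyhg
Hunk 5: at line 1 remove [oytrm,lez,fxljb] add [nlu,ztc] -> 7 lines: fgxsg vrdjs nlu ztc znsag qzsql wyhg
Final line 2: vrdjs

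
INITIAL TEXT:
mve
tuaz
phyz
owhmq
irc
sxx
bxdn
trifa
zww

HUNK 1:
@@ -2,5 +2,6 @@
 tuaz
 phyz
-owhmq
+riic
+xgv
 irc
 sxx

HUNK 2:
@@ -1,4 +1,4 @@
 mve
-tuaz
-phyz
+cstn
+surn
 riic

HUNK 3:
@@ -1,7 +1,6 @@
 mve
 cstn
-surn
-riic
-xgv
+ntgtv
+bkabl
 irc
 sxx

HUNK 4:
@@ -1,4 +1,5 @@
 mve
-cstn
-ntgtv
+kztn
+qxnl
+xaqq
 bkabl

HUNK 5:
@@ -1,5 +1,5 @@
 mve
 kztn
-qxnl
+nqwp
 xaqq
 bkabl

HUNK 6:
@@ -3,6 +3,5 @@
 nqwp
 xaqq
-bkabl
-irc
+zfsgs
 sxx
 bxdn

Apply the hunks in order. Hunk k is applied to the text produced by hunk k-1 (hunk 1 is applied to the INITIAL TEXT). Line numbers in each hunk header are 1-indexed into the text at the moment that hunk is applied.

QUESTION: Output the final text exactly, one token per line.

Hunk 1: at line 2 remove [owhmq] add [riic,xgv] -> 10 lines: mve tuaz phyz riic xgv irc sxx bxdn trifa zww
Hunk 2: at line 1 remove [tuaz,phyz] add [cstn,surn] -> 10 lines: mve cstn surn riic xgv irc sxx bxdn trifa zww
Hunk 3: at line 1 remove [surn,riic,xgv] add [ntgtv,bkabl] -> 9 lines: mve cstn ntgtv bkabl irc sxx bxdn trifa zww
Hunk 4: at line 1 remove [cstn,ntgtv] add [kztn,qxnl,xaqq] -> 10 lines: mve kztn qxnl xaqq bkabl irc sxx bxdn trifa zww
Hunk 5: at line 1 remove [qxnl] add [nqwp] -> 10 lines: mve kztn nqwp xaqq bkabl irc sxx bxdn trifa zww
Hunk 6: at line 3 remove [bkabl,irc] add [zfsgs] -> 9 lines: mve kztn nqwp xaqq zfsgs sxx bxdn trifa zww

Answer: mve
kztn
nqwp
xaqq
zfsgs
sxx
bxdn
trifa
zww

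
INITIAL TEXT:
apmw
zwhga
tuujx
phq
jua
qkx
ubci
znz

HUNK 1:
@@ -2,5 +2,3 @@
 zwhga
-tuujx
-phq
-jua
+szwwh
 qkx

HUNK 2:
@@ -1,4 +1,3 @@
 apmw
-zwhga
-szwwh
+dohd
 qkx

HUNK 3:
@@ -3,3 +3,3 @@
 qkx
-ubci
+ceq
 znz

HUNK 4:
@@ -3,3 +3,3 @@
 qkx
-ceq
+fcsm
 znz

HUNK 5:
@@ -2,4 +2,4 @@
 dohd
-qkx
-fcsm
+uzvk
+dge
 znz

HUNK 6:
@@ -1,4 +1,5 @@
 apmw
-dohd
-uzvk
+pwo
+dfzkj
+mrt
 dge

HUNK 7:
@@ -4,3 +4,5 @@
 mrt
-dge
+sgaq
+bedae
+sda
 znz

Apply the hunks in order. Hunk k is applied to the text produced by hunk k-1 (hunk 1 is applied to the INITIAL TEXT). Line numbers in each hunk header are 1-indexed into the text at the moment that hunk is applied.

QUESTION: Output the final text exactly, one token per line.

Answer: apmw
pwo
dfzkj
mrt
sgaq
bedae
sda
znz

Derivation:
Hunk 1: at line 2 remove [tuujx,phq,jua] add [szwwh] -> 6 lines: apmw zwhga szwwh qkx ubci znz
Hunk 2: at line 1 remove [zwhga,szwwh] add [dohd] -> 5 lines: apmw dohd qkx ubci znz
Hunk 3: at line 3 remove [ubci] add [ceq] -> 5 lines: apmw dohd qkx ceq znz
Hunk 4: at line 3 remove [ceq] add [fcsm] -> 5 lines: apmw dohd qkx fcsm znz
Hunk 5: at line 2 remove [qkx,fcsm] add [uzvk,dge] -> 5 lines: apmw dohd uzvk dge znz
Hunk 6: at line 1 remove [dohd,uzvk] add [pwo,dfzkj,mrt] -> 6 lines: apmw pwo dfzkj mrt dge znz
Hunk 7: at line 4 remove [dge] add [sgaq,bedae,sda] -> 8 lines: apmw pwo dfzkj mrt sgaq bedae sda znz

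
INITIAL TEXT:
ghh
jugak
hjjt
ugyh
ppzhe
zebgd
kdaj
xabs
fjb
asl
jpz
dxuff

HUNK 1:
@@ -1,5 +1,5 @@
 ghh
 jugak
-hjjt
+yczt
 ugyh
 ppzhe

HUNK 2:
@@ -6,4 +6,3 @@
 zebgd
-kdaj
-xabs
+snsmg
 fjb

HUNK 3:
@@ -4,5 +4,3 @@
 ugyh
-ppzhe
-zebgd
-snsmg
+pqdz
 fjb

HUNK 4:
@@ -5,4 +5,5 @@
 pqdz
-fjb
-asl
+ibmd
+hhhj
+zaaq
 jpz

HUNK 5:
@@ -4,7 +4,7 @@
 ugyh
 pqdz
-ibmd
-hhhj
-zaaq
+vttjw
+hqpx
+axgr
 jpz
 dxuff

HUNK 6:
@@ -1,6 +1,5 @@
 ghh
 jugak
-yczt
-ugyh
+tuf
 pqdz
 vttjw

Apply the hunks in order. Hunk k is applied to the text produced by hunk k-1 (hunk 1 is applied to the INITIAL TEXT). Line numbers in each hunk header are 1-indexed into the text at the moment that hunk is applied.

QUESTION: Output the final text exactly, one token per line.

Answer: ghh
jugak
tuf
pqdz
vttjw
hqpx
axgr
jpz
dxuff

Derivation:
Hunk 1: at line 1 remove [hjjt] add [yczt] -> 12 lines: ghh jugak yczt ugyh ppzhe zebgd kdaj xabs fjb asl jpz dxuff
Hunk 2: at line 6 remove [kdaj,xabs] add [snsmg] -> 11 lines: ghh jugak yczt ugyh ppzhe zebgd snsmg fjb asl jpz dxuff
Hunk 3: at line 4 remove [ppzhe,zebgd,snsmg] add [pqdz] -> 9 lines: ghh jugak yczt ugyh pqdz fjb asl jpz dxuff
Hunk 4: at line 5 remove [fjb,asl] add [ibmd,hhhj,zaaq] -> 10 lines: ghh jugak yczt ugyh pqdz ibmd hhhj zaaq jpz dxuff
Hunk 5: at line 4 remove [ibmd,hhhj,zaaq] add [vttjw,hqpx,axgr] -> 10 lines: ghh jugak yczt ugyh pqdz vttjw hqpx axgr jpz dxuff
Hunk 6: at line 1 remove [yczt,ugyh] add [tuf] -> 9 lines: ghh jugak tuf pqdz vttjw hqpx axgr jpz dxuff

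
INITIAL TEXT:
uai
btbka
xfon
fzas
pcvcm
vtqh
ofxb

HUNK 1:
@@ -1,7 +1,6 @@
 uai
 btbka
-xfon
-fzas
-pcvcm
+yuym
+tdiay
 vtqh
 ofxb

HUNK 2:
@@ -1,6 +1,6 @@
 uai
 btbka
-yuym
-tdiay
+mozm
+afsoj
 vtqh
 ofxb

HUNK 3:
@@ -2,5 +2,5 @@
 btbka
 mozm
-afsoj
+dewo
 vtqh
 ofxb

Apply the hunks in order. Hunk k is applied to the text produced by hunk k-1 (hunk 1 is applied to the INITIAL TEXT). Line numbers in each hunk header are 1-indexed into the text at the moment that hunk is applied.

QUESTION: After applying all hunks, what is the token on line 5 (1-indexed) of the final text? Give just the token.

Hunk 1: at line 1 remove [xfon,fzas,pcvcm] add [yuym,tdiay] -> 6 lines: uai btbka yuym tdiay vtqh ofxb
Hunk 2: at line 1 remove [yuym,tdiay] add [mozm,afsoj] -> 6 lines: uai btbka mozm afsoj vtqh ofxb
Hunk 3: at line 2 remove [afsoj] add [dewo] -> 6 lines: uai btbka mozm dewo vtqh ofxb
Final line 5: vtqh

Answer: vtqh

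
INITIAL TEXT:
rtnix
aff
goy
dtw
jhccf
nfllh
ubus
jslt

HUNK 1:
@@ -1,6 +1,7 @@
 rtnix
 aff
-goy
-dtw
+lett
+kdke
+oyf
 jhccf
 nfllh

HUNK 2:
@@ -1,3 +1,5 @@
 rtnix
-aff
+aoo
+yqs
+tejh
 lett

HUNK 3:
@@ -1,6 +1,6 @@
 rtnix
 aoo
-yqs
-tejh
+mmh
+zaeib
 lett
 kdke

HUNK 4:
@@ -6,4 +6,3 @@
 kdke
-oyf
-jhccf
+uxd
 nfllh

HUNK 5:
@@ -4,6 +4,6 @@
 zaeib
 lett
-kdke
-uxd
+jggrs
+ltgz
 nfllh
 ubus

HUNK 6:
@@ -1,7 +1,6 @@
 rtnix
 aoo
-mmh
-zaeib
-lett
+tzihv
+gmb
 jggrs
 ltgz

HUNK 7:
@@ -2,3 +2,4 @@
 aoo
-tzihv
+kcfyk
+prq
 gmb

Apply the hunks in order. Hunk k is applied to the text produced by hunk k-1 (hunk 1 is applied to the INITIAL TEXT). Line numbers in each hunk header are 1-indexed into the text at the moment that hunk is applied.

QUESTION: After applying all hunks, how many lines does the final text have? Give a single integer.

Answer: 10

Derivation:
Hunk 1: at line 1 remove [goy,dtw] add [lett,kdke,oyf] -> 9 lines: rtnix aff lett kdke oyf jhccf nfllh ubus jslt
Hunk 2: at line 1 remove [aff] add [aoo,yqs,tejh] -> 11 lines: rtnix aoo yqs tejh lett kdke oyf jhccf nfllh ubus jslt
Hunk 3: at line 1 remove [yqs,tejh] add [mmh,zaeib] -> 11 lines: rtnix aoo mmh zaeib lett kdke oyf jhccf nfllh ubus jslt
Hunk 4: at line 6 remove [oyf,jhccf] add [uxd] -> 10 lines: rtnix aoo mmh zaeib lett kdke uxd nfllh ubus jslt
Hunk 5: at line 4 remove [kdke,uxd] add [jggrs,ltgz] -> 10 lines: rtnix aoo mmh zaeib lett jggrs ltgz nfllh ubus jslt
Hunk 6: at line 1 remove [mmh,zaeib,lett] add [tzihv,gmb] -> 9 lines: rtnix aoo tzihv gmb jggrs ltgz nfllh ubus jslt
Hunk 7: at line 2 remove [tzihv] add [kcfyk,prq] -> 10 lines: rtnix aoo kcfyk prq gmb jggrs ltgz nfllh ubus jslt
Final line count: 10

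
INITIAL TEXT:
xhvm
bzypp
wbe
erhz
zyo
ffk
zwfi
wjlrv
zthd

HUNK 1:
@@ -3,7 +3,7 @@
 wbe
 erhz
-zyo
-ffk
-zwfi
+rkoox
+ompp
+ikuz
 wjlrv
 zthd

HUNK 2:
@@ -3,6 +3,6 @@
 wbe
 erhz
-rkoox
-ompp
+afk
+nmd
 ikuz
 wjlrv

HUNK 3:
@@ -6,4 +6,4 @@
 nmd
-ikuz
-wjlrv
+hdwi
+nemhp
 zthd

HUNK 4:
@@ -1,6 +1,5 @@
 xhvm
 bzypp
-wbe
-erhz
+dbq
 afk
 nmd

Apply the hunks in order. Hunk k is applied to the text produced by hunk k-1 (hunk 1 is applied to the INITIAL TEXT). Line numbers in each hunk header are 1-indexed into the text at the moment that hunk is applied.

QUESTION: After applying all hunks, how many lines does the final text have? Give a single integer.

Hunk 1: at line 3 remove [zyo,ffk,zwfi] add [rkoox,ompp,ikuz] -> 9 lines: xhvm bzypp wbe erhz rkoox ompp ikuz wjlrv zthd
Hunk 2: at line 3 remove [rkoox,ompp] add [afk,nmd] -> 9 lines: xhvm bzypp wbe erhz afk nmd ikuz wjlrv zthd
Hunk 3: at line 6 remove [ikuz,wjlrv] add [hdwi,nemhp] -> 9 lines: xhvm bzypp wbe erhz afk nmd hdwi nemhp zthd
Hunk 4: at line 1 remove [wbe,erhz] add [dbq] -> 8 lines: xhvm bzypp dbq afk nmd hdwi nemhp zthd
Final line count: 8

Answer: 8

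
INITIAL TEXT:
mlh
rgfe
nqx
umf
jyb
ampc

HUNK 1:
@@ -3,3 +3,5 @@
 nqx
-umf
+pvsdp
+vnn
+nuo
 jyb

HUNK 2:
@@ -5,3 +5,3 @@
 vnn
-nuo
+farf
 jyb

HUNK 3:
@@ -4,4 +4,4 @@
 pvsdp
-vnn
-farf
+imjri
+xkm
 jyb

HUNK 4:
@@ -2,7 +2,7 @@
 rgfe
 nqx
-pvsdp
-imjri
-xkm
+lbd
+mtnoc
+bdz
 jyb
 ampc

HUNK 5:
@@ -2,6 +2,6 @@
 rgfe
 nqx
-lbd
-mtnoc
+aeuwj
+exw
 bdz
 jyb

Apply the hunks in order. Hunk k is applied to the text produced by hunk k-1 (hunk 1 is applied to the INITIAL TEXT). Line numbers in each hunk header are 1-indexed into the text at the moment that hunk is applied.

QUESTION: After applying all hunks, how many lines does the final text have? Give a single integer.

Hunk 1: at line 3 remove [umf] add [pvsdp,vnn,nuo] -> 8 lines: mlh rgfe nqx pvsdp vnn nuo jyb ampc
Hunk 2: at line 5 remove [nuo] add [farf] -> 8 lines: mlh rgfe nqx pvsdp vnn farf jyb ampc
Hunk 3: at line 4 remove [vnn,farf] add [imjri,xkm] -> 8 lines: mlh rgfe nqx pvsdp imjri xkm jyb ampc
Hunk 4: at line 2 remove [pvsdp,imjri,xkm] add [lbd,mtnoc,bdz] -> 8 lines: mlh rgfe nqx lbd mtnoc bdz jyb ampc
Hunk 5: at line 2 remove [lbd,mtnoc] add [aeuwj,exw] -> 8 lines: mlh rgfe nqx aeuwj exw bdz jyb ampc
Final line count: 8

Answer: 8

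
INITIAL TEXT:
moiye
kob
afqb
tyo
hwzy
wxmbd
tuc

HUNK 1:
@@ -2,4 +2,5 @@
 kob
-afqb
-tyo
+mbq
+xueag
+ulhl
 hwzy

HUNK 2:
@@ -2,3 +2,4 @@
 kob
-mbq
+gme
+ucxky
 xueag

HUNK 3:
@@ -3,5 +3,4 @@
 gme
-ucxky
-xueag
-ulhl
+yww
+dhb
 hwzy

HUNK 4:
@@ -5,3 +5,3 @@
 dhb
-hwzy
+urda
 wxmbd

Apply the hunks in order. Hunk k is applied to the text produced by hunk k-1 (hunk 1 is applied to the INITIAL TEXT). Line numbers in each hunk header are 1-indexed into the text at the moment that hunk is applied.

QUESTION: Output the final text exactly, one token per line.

Hunk 1: at line 2 remove [afqb,tyo] add [mbq,xueag,ulhl] -> 8 lines: moiye kob mbq xueag ulhl hwzy wxmbd tuc
Hunk 2: at line 2 remove [mbq] add [gme,ucxky] -> 9 lines: moiye kob gme ucxky xueag ulhl hwzy wxmbd tuc
Hunk 3: at line 3 remove [ucxky,xueag,ulhl] add [yww,dhb] -> 8 lines: moiye kob gme yww dhb hwzy wxmbd tuc
Hunk 4: at line 5 remove [hwzy] add [urda] -> 8 lines: moiye kob gme yww dhb urda wxmbd tuc

Answer: moiye
kob
gme
yww
dhb
urda
wxmbd
tuc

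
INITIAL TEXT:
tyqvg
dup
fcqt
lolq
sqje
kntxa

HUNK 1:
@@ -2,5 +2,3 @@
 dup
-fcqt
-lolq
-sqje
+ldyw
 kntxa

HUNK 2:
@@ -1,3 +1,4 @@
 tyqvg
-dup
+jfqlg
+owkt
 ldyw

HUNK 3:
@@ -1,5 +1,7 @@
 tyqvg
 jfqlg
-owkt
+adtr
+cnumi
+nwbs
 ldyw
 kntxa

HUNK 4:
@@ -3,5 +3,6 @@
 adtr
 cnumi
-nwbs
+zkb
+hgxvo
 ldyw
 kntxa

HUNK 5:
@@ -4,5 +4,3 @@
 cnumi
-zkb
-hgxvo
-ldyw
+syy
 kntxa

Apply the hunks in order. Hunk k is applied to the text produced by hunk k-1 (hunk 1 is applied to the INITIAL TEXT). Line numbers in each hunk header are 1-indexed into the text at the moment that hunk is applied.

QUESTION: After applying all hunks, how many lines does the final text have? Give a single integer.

Hunk 1: at line 2 remove [fcqt,lolq,sqje] add [ldyw] -> 4 lines: tyqvg dup ldyw kntxa
Hunk 2: at line 1 remove [dup] add [jfqlg,owkt] -> 5 lines: tyqvg jfqlg owkt ldyw kntxa
Hunk 3: at line 1 remove [owkt] add [adtr,cnumi,nwbs] -> 7 lines: tyqvg jfqlg adtr cnumi nwbs ldyw kntxa
Hunk 4: at line 3 remove [nwbs] add [zkb,hgxvo] -> 8 lines: tyqvg jfqlg adtr cnumi zkb hgxvo ldyw kntxa
Hunk 5: at line 4 remove [zkb,hgxvo,ldyw] add [syy] -> 6 lines: tyqvg jfqlg adtr cnumi syy kntxa
Final line count: 6

Answer: 6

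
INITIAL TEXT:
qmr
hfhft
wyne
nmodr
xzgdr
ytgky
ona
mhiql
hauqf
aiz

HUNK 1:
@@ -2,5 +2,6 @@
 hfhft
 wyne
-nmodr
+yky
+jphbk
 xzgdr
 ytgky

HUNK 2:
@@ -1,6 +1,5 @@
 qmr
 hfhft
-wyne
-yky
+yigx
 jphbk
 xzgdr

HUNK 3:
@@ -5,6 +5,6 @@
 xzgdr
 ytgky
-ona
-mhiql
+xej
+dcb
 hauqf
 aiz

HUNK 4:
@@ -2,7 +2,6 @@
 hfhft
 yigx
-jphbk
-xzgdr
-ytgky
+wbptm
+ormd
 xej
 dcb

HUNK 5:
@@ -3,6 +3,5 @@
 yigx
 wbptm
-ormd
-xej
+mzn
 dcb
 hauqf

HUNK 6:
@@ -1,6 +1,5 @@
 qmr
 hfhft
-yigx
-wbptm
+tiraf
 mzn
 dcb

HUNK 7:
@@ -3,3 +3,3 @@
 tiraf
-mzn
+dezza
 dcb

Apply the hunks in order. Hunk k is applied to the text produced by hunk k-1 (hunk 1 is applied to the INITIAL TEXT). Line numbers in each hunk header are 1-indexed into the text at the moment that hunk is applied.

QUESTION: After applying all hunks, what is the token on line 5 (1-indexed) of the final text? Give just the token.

Answer: dcb

Derivation:
Hunk 1: at line 2 remove [nmodr] add [yky,jphbk] -> 11 lines: qmr hfhft wyne yky jphbk xzgdr ytgky ona mhiql hauqf aiz
Hunk 2: at line 1 remove [wyne,yky] add [yigx] -> 10 lines: qmr hfhft yigx jphbk xzgdr ytgky ona mhiql hauqf aiz
Hunk 3: at line 5 remove [ona,mhiql] add [xej,dcb] -> 10 lines: qmr hfhft yigx jphbk xzgdr ytgky xej dcb hauqf aiz
Hunk 4: at line 2 remove [jphbk,xzgdr,ytgky] add [wbptm,ormd] -> 9 lines: qmr hfhft yigx wbptm ormd xej dcb hauqf aiz
Hunk 5: at line 3 remove [ormd,xej] add [mzn] -> 8 lines: qmr hfhft yigx wbptm mzn dcb hauqf aiz
Hunk 6: at line 1 remove [yigx,wbptm] add [tiraf] -> 7 lines: qmr hfhft tiraf mzn dcb hauqf aiz
Hunk 7: at line 3 remove [mzn] add [dezza] -> 7 lines: qmr hfhft tiraf dezza dcb hauqf aiz
Final line 5: dcb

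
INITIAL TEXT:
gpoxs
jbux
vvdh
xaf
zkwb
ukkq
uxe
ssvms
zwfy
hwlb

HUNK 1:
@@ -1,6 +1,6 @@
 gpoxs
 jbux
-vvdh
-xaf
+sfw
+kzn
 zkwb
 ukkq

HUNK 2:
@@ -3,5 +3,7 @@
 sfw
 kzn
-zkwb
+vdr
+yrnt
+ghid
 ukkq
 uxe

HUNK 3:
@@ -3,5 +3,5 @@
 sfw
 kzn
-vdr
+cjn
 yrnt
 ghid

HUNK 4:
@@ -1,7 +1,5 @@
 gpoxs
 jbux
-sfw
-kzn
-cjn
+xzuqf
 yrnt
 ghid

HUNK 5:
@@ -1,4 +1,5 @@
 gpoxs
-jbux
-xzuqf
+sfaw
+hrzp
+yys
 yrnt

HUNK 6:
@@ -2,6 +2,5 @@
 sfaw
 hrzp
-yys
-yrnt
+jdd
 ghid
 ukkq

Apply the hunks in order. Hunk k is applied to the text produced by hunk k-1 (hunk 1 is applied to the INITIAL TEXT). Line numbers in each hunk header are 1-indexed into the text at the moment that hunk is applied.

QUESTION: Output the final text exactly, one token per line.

Answer: gpoxs
sfaw
hrzp
jdd
ghid
ukkq
uxe
ssvms
zwfy
hwlb

Derivation:
Hunk 1: at line 1 remove [vvdh,xaf] add [sfw,kzn] -> 10 lines: gpoxs jbux sfw kzn zkwb ukkq uxe ssvms zwfy hwlb
Hunk 2: at line 3 remove [zkwb] add [vdr,yrnt,ghid] -> 12 lines: gpoxs jbux sfw kzn vdr yrnt ghid ukkq uxe ssvms zwfy hwlb
Hunk 3: at line 3 remove [vdr] add [cjn] -> 12 lines: gpoxs jbux sfw kzn cjn yrnt ghid ukkq uxe ssvms zwfy hwlb
Hunk 4: at line 1 remove [sfw,kzn,cjn] add [xzuqf] -> 10 lines: gpoxs jbux xzuqf yrnt ghid ukkq uxe ssvms zwfy hwlb
Hunk 5: at line 1 remove [jbux,xzuqf] add [sfaw,hrzp,yys] -> 11 lines: gpoxs sfaw hrzp yys yrnt ghid ukkq uxe ssvms zwfy hwlb
Hunk 6: at line 2 remove [yys,yrnt] add [jdd] -> 10 lines: gpoxs sfaw hrzp jdd ghid ukkq uxe ssvms zwfy hwlb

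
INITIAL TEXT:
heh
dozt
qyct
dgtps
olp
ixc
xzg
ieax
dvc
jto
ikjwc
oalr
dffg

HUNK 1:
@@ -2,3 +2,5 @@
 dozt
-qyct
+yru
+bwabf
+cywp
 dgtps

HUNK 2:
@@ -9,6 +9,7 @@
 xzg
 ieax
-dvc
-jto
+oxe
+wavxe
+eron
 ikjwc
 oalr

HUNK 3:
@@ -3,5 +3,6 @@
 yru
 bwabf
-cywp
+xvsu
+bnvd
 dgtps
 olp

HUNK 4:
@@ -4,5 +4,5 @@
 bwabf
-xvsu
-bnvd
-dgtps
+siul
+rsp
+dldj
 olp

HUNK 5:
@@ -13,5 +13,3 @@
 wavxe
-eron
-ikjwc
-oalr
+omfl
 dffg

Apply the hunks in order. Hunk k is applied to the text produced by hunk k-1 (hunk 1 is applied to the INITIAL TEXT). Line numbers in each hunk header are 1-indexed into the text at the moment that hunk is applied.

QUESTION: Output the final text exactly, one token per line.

Answer: heh
dozt
yru
bwabf
siul
rsp
dldj
olp
ixc
xzg
ieax
oxe
wavxe
omfl
dffg

Derivation:
Hunk 1: at line 2 remove [qyct] add [yru,bwabf,cywp] -> 15 lines: heh dozt yru bwabf cywp dgtps olp ixc xzg ieax dvc jto ikjwc oalr dffg
Hunk 2: at line 9 remove [dvc,jto] add [oxe,wavxe,eron] -> 16 lines: heh dozt yru bwabf cywp dgtps olp ixc xzg ieax oxe wavxe eron ikjwc oalr dffg
Hunk 3: at line 3 remove [cywp] add [xvsu,bnvd] -> 17 lines: heh dozt yru bwabf xvsu bnvd dgtps olp ixc xzg ieax oxe wavxe eron ikjwc oalr dffg
Hunk 4: at line 4 remove [xvsu,bnvd,dgtps] add [siul,rsp,dldj] -> 17 lines: heh dozt yru bwabf siul rsp dldj olp ixc xzg ieax oxe wavxe eron ikjwc oalr dffg
Hunk 5: at line 13 remove [eron,ikjwc,oalr] add [omfl] -> 15 lines: heh dozt yru bwabf siul rsp dldj olp ixc xzg ieax oxe wavxe omfl dffg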